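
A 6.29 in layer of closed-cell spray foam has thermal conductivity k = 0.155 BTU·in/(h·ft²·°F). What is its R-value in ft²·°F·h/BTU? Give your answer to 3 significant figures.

40.6 ft²·°F·h/BTU

R = L/k = 6.29/0.155 = 40.58 ft²·°F·h/BTU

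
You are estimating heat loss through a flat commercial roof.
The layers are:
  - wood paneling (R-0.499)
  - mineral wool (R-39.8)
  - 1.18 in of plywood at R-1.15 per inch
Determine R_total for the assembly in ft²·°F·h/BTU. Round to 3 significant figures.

1.18 × 1.15 = 1.357
R_total = 0.499 + 39.8 + 1.357 = 41.66 ft²·°F·h/BTU

41.7 ft²·°F·h/BTU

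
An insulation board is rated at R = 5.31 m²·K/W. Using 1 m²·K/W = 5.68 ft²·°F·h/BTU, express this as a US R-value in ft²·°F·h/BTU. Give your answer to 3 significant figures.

30.2 ft²·°F·h/BTU

R_US = 5.31 × 5.68 = 30.16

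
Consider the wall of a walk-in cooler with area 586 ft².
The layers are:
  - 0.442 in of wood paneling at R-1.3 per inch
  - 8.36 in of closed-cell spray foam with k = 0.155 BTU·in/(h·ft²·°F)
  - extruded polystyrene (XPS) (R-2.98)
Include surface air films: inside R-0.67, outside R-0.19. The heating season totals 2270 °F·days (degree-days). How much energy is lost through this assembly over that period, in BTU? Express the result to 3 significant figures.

547000 BTU

0.442 × 1.3 = 0.5746
8.36/0.155 = 53.94
R_total = 0.67 + 0.5746 + 53.94 + 2.98 + 0.19 = 58.35 ft²·°F·h/BTU
E = A × HDD × 24 / R = 586 × 2270 × 24 / 58.35 = 547100 BTU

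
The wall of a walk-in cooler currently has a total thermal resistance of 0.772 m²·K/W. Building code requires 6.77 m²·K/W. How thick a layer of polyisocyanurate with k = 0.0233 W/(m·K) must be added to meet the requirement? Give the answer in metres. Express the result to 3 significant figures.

0.140 m

ΔR = 6.77 − 0.772 = 5.998 m²·K/W
L = ΔR × k = 5.998 × 0.0233 = 0.1398 m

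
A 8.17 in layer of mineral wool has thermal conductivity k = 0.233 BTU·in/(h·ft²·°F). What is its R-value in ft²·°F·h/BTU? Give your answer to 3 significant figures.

35.1 ft²·°F·h/BTU

R = L/k = 8.17/0.233 = 35.06 ft²·°F·h/BTU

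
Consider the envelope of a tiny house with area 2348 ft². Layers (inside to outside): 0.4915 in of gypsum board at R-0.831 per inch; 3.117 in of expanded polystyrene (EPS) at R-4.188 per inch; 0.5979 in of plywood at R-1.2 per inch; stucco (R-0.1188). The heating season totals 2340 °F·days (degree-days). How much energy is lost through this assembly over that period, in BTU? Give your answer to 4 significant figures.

9222000 BTU

0.4915 × 0.831 = 0.40844
3.117 × 4.188 = 13.054
0.5979 × 1.2 = 0.71748
R_total = 0.40844 + 13.054 + 0.71748 + 0.1188 = 14.299 ft²·°F·h/BTU
E = A × HDD × 24 / R = 2348 × 2340 × 24 / 14.299 = 9222100 BTU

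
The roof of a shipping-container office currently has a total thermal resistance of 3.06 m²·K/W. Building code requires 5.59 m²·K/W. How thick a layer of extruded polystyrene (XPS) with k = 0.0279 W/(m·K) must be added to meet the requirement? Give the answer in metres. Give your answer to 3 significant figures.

ΔR = 5.59 − 3.06 = 2.53 m²·K/W
L = ΔR × k = 2.53 × 0.0279 = 0.07059 m

0.0706 m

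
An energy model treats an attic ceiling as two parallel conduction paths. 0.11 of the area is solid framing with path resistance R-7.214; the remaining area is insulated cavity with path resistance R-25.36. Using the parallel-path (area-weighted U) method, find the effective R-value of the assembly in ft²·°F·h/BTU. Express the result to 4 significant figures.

19.86 ft²·°F·h/BTU

U_eff = 0.89/25.36 + 0.11/7.214 = 0.035095 + 0.015248 = 0.050343
R_eff = 1/U_eff = 19.864 ft²·°F·h/BTU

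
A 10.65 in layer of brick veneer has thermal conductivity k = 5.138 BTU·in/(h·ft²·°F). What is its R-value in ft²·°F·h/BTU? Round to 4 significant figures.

R = L/k = 10.65/5.138 = 2.0728 ft²·°F·h/BTU

2.073 ft²·°F·h/BTU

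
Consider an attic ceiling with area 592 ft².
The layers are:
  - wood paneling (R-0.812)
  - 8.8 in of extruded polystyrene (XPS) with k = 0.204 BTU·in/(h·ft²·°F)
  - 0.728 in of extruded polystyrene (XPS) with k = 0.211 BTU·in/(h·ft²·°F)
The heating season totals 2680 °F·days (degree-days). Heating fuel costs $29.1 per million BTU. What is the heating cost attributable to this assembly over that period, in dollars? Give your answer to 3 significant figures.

8.8/0.204 = 43.14
0.728/0.211 = 3.45
R_total = 0.812 + 43.14 + 3.45 = 47.4 ft²·°F·h/BTU
E = A × HDD × 24 / R = 592 × 2680 × 24 / 47.4 = 803300 BTU
Cost = 803300/10⁶ × 29.1 = $23.38

23.4 dollars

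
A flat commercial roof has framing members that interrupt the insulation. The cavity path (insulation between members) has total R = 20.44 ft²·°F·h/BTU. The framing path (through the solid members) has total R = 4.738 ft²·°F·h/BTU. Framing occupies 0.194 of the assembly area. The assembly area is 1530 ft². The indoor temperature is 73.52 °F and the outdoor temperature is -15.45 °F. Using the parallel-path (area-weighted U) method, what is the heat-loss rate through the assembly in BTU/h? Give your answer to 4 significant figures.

U_eff = 0.806/20.44 + 0.194/4.738 = 0.039432 + 0.040946 = 0.080378
R_eff = 1/U_eff = 12.441 ft²·°F·h/BTU
Q = 1530 × (73.52 − (-15.45)) / 12.441 = 10941 BTU/h

10940 BTU/h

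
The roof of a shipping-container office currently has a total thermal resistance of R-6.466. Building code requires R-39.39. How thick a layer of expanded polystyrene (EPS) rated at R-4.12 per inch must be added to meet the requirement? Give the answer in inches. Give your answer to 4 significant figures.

7.991 in

ΔR = 39.39 − 6.466 = 32.924 ft²·°F·h/BTU
L = ΔR / (R/in) = 32.924/4.12 = 7.9913 in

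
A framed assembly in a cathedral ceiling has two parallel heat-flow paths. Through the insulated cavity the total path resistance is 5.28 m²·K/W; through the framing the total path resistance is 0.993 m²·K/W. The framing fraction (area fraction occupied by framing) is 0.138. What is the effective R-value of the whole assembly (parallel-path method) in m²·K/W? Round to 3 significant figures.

U_eff = 0.862/5.28 + 0.138/0.993 = 0.1633 + 0.139 = 0.3022
R_eff = 1/U_eff = 3.309 m²·K/W

3.31 m²·K/W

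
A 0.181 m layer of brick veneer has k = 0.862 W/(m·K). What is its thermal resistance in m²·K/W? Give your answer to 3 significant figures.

R = L/k = 0.181/0.862 = 0.21 m²·K/W

0.210 m²·K/W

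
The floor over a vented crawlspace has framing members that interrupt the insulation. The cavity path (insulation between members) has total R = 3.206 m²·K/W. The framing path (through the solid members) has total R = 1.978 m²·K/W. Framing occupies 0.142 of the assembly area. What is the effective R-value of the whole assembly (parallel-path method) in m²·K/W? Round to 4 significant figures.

2.946 m²·K/W

U_eff = 0.858/3.206 + 0.142/1.978 = 0.26762 + 0.07179 = 0.33941
R_eff = 1/U_eff = 2.9463 m²·K/W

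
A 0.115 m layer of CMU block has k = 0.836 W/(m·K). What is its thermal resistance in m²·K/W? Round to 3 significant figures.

0.138 m²·K/W

R = L/k = 0.115/0.836 = 0.1376 m²·K/W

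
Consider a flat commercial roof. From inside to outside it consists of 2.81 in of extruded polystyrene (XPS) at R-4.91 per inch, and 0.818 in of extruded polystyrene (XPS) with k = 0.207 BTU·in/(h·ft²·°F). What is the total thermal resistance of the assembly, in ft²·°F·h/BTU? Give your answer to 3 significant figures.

17.7 ft²·°F·h/BTU

2.81 × 4.91 = 13.8
0.818/0.207 = 3.952
R_total = 13.8 + 3.952 = 17.75 ft²·°F·h/BTU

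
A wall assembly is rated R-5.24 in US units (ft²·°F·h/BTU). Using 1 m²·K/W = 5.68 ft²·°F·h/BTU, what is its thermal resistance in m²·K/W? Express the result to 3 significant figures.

0.923 m²·K/W

R_SI = 5.24/5.68 = 0.9225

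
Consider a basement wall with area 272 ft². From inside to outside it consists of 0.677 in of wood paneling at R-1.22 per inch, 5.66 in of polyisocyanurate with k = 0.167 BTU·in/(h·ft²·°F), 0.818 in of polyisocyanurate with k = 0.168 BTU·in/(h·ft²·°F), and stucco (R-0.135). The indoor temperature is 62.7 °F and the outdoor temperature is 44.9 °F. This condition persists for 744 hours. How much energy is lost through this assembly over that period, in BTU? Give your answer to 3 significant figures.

90700 BTU

0.677 × 1.22 = 0.8259
5.66/0.167 = 33.89
0.818/0.168 = 4.869
R_total = 0.8259 + 33.89 + 4.869 + 0.135 = 39.72 ft²·°F·h/BTU
Q = 272 × (62.7 − 44.9) / 39.72 = 121.9 BTU/h
E = 121.9 × 744 = 90680 BTU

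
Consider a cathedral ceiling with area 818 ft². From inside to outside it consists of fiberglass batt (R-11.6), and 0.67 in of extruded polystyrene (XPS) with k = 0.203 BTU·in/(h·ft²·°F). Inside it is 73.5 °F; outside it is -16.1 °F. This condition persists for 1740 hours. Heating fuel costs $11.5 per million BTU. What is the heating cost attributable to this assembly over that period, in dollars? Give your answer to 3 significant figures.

0.67/0.203 = 3.3
R_total = 11.6 + 3.3 = 14.9 ft²·°F·h/BTU
Q = 818 × (73.5 − (-16.1)) / 14.9 = 4919 BTU/h
E = 4919 × 1740 = 8559000 BTU
Cost = 8559000/10⁶ × 11.5 = $98.43

98.4 dollars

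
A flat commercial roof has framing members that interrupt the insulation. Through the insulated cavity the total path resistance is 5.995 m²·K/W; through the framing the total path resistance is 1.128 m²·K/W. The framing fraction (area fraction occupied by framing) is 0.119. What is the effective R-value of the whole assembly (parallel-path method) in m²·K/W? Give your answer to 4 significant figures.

U_eff = 0.881/5.995 + 0.119/1.128 = 0.14696 + 0.1055 = 0.25245
R_eff = 1/U_eff = 3.9611 m²·K/W

3.961 m²·K/W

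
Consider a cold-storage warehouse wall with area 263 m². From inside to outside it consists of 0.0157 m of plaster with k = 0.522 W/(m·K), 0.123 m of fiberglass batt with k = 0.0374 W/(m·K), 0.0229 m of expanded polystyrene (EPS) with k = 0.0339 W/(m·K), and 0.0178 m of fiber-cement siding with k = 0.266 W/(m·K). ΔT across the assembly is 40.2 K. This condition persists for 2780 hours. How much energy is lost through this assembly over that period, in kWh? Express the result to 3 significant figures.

7240 kWh

0.0157/0.522 = 0.03008
0.123/0.0374 = 3.289
0.0229/0.0339 = 0.6755
0.0178/0.266 = 0.06692
R_total = 0.03008 + 3.289 + 0.6755 + 0.06692 = 4.061 m²·K/W
Q = 263 × 40.2 / 4.061 = 2603 W
E = 2603 W × 2780 h / 1000 = 7237 kWh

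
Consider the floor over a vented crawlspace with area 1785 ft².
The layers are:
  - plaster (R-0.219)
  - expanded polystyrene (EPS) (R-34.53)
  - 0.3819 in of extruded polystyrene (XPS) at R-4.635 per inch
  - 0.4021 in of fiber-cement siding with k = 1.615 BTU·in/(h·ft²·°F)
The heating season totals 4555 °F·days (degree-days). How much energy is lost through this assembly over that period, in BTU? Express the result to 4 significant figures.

5307000 BTU

0.3819 × 4.635 = 1.7701
0.4021/1.615 = 0.24898
R_total = 0.219 + 34.53 + 1.7701 + 0.24898 = 36.768 ft²·°F·h/BTU
E = A × HDD × 24 / R = 1785 × 4555 × 24 / 36.768 = 5307200 BTU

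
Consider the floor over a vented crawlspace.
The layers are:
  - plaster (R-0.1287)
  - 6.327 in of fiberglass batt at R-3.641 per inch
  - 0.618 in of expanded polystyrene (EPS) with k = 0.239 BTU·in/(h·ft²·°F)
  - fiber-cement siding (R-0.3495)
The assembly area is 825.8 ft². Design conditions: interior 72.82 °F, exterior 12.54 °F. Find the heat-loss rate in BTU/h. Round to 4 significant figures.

6.327 × 3.641 = 23.037
0.618/0.239 = 2.5858
R_total = 0.1287 + 23.037 + 2.5858 + 0.3495 = 26.101 ft²·°F·h/BTU
Q = A·ΔT/R = 825.8 × (72.82 − 12.54) / 26.101 = 1907.2 BTU/h

1907 BTU/h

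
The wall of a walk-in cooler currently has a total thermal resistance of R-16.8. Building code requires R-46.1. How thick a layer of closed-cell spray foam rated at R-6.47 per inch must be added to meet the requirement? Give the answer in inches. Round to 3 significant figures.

4.53 in

ΔR = 46.1 − 16.8 = 29.3 ft²·°F·h/BTU
L = ΔR / (R/in) = 29.3/6.47 = 4.529 in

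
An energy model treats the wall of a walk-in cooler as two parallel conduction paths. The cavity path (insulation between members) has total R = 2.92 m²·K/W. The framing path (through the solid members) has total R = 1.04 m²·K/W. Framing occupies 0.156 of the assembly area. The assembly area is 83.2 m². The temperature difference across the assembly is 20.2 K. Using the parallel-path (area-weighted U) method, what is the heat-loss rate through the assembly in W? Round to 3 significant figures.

738 W

U_eff = 0.844/2.92 + 0.156/1.04 = 0.289 + 0.15 = 0.439
R_eff = 1/U_eff = 2.278 m²·K/W
Q = 83.2 × 20.2 / 2.278 = 737.9 W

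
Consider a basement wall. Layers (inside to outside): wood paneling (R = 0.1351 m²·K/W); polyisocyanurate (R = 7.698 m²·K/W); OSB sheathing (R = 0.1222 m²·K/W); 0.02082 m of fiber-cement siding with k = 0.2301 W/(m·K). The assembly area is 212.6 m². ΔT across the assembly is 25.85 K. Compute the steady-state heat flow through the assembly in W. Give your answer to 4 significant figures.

683.1 W

0.02082/0.2301 = 0.090482
R_total = 0.1351 + 7.698 + 0.1222 + 0.090482 = 8.0458 m²·K/W
Q = A·ΔT/R = 212.6 × 25.85 / 8.0458 = 683.05 W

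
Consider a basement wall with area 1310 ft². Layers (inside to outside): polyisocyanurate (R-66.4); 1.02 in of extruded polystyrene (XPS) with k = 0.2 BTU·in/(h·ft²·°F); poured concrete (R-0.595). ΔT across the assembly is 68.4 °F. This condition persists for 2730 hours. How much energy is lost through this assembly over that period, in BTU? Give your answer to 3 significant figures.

1.02/0.2 = 5.1
R_total = 66.4 + 5.1 + 0.595 = 72.09 ft²·°F·h/BTU
Q = 1310 × 68.4 / 72.09 = 1243 BTU/h
E = 1243 × 2730 = 3393000 BTU

3390000 BTU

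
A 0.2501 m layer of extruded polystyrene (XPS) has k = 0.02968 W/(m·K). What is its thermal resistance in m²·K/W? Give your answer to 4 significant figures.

8.427 m²·K/W

R = L/k = 0.2501/0.02968 = 8.4265 m²·K/W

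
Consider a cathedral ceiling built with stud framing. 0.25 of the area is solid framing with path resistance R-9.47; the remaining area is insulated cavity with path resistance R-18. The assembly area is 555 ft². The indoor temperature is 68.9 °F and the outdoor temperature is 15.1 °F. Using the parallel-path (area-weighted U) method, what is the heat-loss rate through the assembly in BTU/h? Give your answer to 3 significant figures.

U_eff = 0.75/18 + 0.25/9.47 = 0.04167 + 0.0264 = 0.06807
R_eff = 1/U_eff = 14.69 ft²·°F·h/BTU
Q = 555 × (68.9 − 15.1) / 14.69 = 2032 BTU/h

2030 BTU/h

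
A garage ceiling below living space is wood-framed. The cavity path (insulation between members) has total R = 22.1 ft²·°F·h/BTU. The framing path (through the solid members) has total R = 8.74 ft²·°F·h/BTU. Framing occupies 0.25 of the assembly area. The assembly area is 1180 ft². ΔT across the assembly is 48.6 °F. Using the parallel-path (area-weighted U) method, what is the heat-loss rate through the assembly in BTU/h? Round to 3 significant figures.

3590 BTU/h

U_eff = 0.75/22.1 + 0.25/8.74 = 0.03394 + 0.0286 = 0.06254
R_eff = 1/U_eff = 15.99 ft²·°F·h/BTU
Q = 1180 × 48.6 / 15.99 = 3587 BTU/h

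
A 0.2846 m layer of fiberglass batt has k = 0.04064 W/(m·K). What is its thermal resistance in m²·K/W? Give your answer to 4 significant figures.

7.003 m²·K/W

R = L/k = 0.2846/0.04064 = 7.003 m²·K/W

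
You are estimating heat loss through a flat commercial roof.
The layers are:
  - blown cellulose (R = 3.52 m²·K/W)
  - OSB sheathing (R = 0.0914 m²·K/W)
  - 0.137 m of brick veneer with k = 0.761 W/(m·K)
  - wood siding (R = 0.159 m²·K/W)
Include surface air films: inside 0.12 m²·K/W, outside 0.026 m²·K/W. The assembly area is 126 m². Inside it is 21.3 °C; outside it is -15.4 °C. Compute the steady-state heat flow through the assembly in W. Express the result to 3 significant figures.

1130 W

0.137/0.761 = 0.18
R_total = 0.12 + 3.52 + 0.0914 + 0.18 + 0.159 + 0.026 = 4.096 m²·K/W
Q = A·ΔT/R = 126 × (21.3 − (-15.4)) / 4.096 = 1129 W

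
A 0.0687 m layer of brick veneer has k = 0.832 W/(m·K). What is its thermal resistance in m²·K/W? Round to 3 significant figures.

0.0826 m²·K/W

R = L/k = 0.0687/0.832 = 0.08257 m²·K/W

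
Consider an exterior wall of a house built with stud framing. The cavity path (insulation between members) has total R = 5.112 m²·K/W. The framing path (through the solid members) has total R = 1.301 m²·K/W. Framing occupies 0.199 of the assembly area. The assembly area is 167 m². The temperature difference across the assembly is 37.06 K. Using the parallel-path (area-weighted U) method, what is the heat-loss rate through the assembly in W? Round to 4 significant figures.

U_eff = 0.801/5.112 + 0.199/1.301 = 0.15669 + 0.15296 = 0.30965
R_eff = 1/U_eff = 3.2295 m²·K/W
Q = 167 × 37.06 / 3.2295 = 1916.4 W

1916 W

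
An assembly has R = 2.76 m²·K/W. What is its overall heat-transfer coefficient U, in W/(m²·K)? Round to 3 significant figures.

U = 1/R = 1/2.76 = 0.3623

0.362 W/(m²·K)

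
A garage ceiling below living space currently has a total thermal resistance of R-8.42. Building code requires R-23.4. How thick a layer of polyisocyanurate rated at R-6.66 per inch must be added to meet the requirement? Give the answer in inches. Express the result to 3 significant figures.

2.25 in

ΔR = 23.4 − 8.42 = 14.98 ft²·°F·h/BTU
L = ΔR / (R/in) = 14.98/6.66 = 2.249 in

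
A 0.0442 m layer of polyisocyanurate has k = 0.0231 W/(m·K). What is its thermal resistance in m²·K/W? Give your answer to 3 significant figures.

1.91 m²·K/W

R = L/k = 0.0442/0.0231 = 1.913 m²·K/W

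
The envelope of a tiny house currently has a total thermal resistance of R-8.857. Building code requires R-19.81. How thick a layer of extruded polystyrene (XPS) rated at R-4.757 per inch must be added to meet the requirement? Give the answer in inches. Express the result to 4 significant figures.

2.303 in

ΔR = 19.81 − 8.857 = 10.953 ft²·°F·h/BTU
L = ΔR / (R/in) = 10.953/4.757 = 2.3025 in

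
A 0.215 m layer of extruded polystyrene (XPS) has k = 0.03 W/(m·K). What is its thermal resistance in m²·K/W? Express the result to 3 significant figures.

R = L/k = 0.215/0.03 = 7.167 m²·K/W

7.17 m²·K/W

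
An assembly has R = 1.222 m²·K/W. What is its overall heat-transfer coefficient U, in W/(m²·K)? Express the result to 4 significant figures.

U = 1/R = 1/1.222 = 0.81833

0.8183 W/(m²·K)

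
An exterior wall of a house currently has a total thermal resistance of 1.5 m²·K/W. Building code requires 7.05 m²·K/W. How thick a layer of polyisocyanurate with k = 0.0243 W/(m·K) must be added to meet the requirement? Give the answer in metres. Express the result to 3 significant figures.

ΔR = 7.05 − 1.5 = 5.55 m²·K/W
L = ΔR × k = 5.55 × 0.0243 = 0.1349 m

0.135 m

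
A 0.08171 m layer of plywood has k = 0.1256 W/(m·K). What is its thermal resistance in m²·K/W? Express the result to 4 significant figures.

0.6506 m²·K/W

R = L/k = 0.08171/0.1256 = 0.65056 m²·K/W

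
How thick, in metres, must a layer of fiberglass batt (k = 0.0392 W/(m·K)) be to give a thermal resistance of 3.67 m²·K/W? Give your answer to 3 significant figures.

L = R·k = 3.67 × 0.0392 = 0.1439 m

0.144 m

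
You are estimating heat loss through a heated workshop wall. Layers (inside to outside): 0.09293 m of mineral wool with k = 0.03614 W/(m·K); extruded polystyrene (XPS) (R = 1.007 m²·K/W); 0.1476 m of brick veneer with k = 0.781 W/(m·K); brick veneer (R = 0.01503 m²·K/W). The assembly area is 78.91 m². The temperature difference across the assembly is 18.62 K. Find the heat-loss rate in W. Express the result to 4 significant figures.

0.09293/0.03614 = 2.5714
0.1476/0.781 = 0.18899
R_total = 2.5714 + 1.007 + 0.18899 + 0.01503 = 3.7824 m²·K/W
Q = A·ΔT/R = 78.91 × 18.62 / 3.7824 = 388.46 W

388.5 W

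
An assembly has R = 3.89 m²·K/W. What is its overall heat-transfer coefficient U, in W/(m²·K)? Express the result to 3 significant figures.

0.257 W/(m²·K)

U = 1/R = 1/3.89 = 0.2571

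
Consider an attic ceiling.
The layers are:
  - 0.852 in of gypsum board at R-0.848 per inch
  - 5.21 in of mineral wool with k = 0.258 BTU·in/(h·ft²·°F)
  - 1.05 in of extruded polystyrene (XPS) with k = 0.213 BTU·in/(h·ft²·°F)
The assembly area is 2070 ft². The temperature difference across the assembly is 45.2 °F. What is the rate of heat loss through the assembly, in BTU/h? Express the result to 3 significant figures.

0.852 × 0.848 = 0.7225
5.21/0.258 = 20.19
1.05/0.213 = 4.93
R_total = 0.7225 + 20.19 + 4.93 = 25.85 ft²·°F·h/BTU
Q = A·ΔT/R = 2070 × 45.2 / 25.85 = 3620 BTU/h

3620 BTU/h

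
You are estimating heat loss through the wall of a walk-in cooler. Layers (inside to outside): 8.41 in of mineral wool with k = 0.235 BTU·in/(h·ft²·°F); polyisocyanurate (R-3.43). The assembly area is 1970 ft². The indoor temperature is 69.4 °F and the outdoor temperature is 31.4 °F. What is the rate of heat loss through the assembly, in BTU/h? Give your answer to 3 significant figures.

1910 BTU/h

8.41/0.235 = 35.79
R_total = 35.79 + 3.43 = 39.22 ft²·°F·h/BTU
Q = A·ΔT/R = 1970 × (69.4 − 31.4) / 39.22 = 1909 BTU/h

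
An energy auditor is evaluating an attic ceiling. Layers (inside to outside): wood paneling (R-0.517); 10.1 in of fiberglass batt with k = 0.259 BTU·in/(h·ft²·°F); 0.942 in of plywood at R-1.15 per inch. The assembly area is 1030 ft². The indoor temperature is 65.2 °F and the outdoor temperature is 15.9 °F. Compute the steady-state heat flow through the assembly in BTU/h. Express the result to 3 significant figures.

10.1/0.259 = 39
0.942 × 1.15 = 1.083
R_total = 0.517 + 39 + 1.083 = 40.6 ft²·°F·h/BTU
Q = A·ΔT/R = 1030 × (65.2 − 15.9) / 40.6 = 1251 BTU/h

1250 BTU/h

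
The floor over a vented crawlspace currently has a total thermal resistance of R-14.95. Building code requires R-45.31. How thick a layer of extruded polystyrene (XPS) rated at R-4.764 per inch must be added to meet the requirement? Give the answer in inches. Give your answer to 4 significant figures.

ΔR = 45.31 − 14.95 = 30.36 ft²·°F·h/BTU
L = ΔR / (R/in) = 30.36/4.764 = 6.3728 in

6.373 in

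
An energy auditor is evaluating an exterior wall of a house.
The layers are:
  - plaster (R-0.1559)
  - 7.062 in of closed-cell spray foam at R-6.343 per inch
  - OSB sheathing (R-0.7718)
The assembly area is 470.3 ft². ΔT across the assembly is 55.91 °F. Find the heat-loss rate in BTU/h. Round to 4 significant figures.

7.062 × 6.343 = 44.794
R_total = 0.1559 + 44.794 + 0.7718 = 45.722 ft²·°F·h/BTU
Q = A·ΔT/R = 470.3 × 55.91 / 45.722 = 575.09 BTU/h

575.1 BTU/h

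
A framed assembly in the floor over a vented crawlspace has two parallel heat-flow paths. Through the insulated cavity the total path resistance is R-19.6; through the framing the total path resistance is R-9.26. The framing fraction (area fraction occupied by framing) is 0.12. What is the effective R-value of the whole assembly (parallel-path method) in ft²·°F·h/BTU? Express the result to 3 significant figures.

17.3 ft²·°F·h/BTU

U_eff = 0.88/19.6 + 0.12/9.26 = 0.0449 + 0.01296 = 0.05786
R_eff = 1/U_eff = 17.28 ft²·°F·h/BTU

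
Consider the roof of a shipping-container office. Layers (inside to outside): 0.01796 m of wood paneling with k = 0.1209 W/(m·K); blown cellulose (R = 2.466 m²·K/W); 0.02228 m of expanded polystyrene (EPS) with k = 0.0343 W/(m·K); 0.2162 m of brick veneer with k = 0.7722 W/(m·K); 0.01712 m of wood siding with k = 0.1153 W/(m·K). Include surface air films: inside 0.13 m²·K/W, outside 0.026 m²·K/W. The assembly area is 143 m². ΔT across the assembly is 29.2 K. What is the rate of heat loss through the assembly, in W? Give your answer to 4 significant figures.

0.01796/0.1209 = 0.14855
0.02228/0.0343 = 0.64956
0.2162/0.7722 = 0.27998
0.01712/0.1153 = 0.14848
R_total = 0.13 + 0.14855 + 2.466 + 0.64956 + 0.27998 + 0.14848 + 0.026 = 3.8486 m²·K/W
Q = A·ΔT/R = 143 × 29.2 / 3.8486 = 1085 W

1085 W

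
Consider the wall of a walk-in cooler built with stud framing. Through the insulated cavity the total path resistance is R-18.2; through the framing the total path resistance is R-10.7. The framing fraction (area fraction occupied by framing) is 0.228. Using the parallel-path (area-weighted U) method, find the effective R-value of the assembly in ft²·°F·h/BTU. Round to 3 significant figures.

U_eff = 0.772/18.2 + 0.228/10.7 = 0.04242 + 0.02131 = 0.06373
R_eff = 1/U_eff = 15.69 ft²·°F·h/BTU

15.7 ft²·°F·h/BTU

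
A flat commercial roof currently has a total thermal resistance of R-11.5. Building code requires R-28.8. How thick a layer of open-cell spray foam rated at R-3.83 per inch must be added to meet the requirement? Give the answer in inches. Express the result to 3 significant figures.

ΔR = 28.8 − 11.5 = 17.3 ft²·°F·h/BTU
L = ΔR / (R/in) = 17.3/3.83 = 4.517 in

4.52 in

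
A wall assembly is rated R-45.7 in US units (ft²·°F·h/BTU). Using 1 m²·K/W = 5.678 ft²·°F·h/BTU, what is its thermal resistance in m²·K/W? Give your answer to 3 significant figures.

R_SI = 45.7/5.678 = 8.049

8.05 m²·K/W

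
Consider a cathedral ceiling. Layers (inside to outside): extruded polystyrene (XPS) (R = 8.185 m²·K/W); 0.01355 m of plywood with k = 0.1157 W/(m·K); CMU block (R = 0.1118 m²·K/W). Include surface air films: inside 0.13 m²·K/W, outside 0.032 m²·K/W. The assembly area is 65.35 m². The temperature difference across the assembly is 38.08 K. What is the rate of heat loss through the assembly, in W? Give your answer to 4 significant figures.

0.01355/0.1157 = 0.11711
R_total = 0.13 + 8.185 + 0.11711 + 0.1118 + 0.032 = 8.5759 m²·K/W
Q = A·ΔT/R = 65.35 × 38.08 / 8.5759 = 290.18 W

290.2 W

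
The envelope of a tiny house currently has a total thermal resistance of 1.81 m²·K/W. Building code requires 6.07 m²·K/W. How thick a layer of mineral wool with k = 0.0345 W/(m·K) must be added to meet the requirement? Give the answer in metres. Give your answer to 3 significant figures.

ΔR = 6.07 − 1.81 = 4.26 m²·K/W
L = ΔR × k = 4.26 × 0.0345 = 0.147 m

0.147 m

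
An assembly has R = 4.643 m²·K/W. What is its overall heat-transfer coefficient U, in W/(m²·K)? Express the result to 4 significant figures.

0.2154 W/(m²·K)

U = 1/R = 1/4.643 = 0.21538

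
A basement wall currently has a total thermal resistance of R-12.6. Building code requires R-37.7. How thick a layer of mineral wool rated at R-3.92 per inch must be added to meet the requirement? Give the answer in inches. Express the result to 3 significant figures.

6.40 in

ΔR = 37.7 − 12.6 = 25.1 ft²·°F·h/BTU
L = ΔR / (R/in) = 25.1/3.92 = 6.403 in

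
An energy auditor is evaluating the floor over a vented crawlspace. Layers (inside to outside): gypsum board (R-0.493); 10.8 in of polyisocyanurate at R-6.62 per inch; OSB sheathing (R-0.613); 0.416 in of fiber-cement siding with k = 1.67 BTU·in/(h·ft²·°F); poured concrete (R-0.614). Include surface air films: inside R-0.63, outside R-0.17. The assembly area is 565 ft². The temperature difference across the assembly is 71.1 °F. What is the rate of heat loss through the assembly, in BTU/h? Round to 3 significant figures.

10.8 × 6.62 = 71.5
0.416/1.67 = 0.2491
R_total = 0.63 + 0.493 + 71.5 + 0.613 + 0.2491 + 0.614 + 0.17 = 74.27 ft²·°F·h/BTU
Q = A·ΔT/R = 565 × 71.1 / 74.27 = 540.9 BTU/h

541 BTU/h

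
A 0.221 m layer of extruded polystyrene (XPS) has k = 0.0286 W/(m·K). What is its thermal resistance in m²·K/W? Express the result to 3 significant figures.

7.73 m²·K/W

R = L/k = 0.221/0.0286 = 7.727 m²·K/W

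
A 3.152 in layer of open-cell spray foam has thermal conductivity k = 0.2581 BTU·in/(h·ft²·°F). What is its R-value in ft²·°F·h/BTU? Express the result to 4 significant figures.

12.21 ft²·°F·h/BTU

R = L/k = 3.152/0.2581 = 12.212 ft²·°F·h/BTU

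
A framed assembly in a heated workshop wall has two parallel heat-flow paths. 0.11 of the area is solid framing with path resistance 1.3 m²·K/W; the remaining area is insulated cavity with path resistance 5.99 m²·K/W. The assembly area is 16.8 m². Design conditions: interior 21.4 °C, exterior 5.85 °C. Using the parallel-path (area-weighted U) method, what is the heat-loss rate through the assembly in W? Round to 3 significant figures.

60.9 W

U_eff = 0.89/5.99 + 0.11/1.3 = 0.1486 + 0.08462 = 0.2332
R_eff = 1/U_eff = 4.288 m²·K/W
Q = 16.8 × (21.4 − 5.85) / 4.288 = 60.92 W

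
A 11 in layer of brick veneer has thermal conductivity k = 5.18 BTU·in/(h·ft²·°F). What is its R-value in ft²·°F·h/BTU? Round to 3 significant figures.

2.12 ft²·°F·h/BTU

R = L/k = 11/5.18 = 2.124 ft²·°F·h/BTU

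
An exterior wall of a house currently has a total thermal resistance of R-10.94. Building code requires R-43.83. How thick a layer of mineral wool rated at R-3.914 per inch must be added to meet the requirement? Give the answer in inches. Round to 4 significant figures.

ΔR = 43.83 − 10.94 = 32.89 ft²·°F·h/BTU
L = ΔR / (R/in) = 32.89/3.914 = 8.4032 in

8.403 in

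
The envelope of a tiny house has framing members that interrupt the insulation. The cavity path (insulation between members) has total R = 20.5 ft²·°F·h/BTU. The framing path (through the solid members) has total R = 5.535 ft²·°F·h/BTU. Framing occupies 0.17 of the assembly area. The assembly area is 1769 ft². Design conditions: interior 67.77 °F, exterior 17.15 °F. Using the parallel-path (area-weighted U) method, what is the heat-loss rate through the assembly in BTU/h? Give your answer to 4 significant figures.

6376 BTU/h

U_eff = 0.83/20.5 + 0.17/5.535 = 0.040488 + 0.030714 = 0.071201
R_eff = 1/U_eff = 14.045 ft²·°F·h/BTU
Q = 1769 × (67.77 − 17.15) / 14.045 = 6375.9 BTU/h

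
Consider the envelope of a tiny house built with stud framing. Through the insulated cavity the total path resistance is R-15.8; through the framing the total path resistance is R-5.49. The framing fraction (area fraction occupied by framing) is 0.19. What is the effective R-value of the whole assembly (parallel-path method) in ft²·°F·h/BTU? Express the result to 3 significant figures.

U_eff = 0.81/15.8 + 0.19/5.49 = 0.05127 + 0.03461 = 0.08587
R_eff = 1/U_eff = 11.64 ft²·°F·h/BTU

11.6 ft²·°F·h/BTU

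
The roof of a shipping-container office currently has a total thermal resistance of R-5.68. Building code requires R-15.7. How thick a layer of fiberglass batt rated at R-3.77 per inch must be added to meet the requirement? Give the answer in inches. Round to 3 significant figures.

2.66 in

ΔR = 15.7 − 5.68 = 10.02 ft²·°F·h/BTU
L = ΔR / (R/in) = 10.02/3.77 = 2.658 in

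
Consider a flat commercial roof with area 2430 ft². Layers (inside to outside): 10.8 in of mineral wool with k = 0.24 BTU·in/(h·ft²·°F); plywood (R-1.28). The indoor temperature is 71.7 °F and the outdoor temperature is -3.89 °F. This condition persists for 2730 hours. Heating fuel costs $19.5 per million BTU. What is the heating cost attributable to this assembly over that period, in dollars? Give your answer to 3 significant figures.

211 dollars

10.8/0.24 = 45
R_total = 45 + 1.28 = 46.28 ft²·°F·h/BTU
Q = 2430 × (71.7 − (-3.89)) / 46.28 = 3969 BTU/h
E = 3969 × 2730 = 10840000 BTU
Cost = 10840000/10⁶ × 19.5 = $211.3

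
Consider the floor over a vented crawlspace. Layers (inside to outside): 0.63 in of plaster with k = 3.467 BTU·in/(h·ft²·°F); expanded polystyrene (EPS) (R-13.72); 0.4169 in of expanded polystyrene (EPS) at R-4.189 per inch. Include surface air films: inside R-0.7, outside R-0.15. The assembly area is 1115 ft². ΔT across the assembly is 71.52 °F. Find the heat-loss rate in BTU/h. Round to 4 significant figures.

0.63/3.467 = 0.18171
0.4169 × 4.189 = 1.7464
R_total = 0.7 + 0.18171 + 13.72 + 1.7464 + 0.15 = 16.498 ft²·°F·h/BTU
Q = A·ΔT/R = 1115 × 71.52 / 16.498 = 4833.6 BTU/h

4834 BTU/h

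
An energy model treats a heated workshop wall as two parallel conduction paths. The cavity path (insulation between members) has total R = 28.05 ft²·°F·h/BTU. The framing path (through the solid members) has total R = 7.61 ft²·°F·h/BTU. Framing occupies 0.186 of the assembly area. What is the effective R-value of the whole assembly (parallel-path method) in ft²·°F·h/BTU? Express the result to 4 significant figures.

U_eff = 0.814/28.05 + 0.186/7.61 = 0.02902 + 0.024442 = 0.053461
R_eff = 1/U_eff = 18.705 ft²·°F·h/BTU

18.71 ft²·°F·h/BTU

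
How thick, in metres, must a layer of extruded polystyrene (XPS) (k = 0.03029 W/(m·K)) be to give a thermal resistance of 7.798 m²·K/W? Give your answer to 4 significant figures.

L = R·k = 7.798 × 0.03029 = 0.2362 m

0.2362 m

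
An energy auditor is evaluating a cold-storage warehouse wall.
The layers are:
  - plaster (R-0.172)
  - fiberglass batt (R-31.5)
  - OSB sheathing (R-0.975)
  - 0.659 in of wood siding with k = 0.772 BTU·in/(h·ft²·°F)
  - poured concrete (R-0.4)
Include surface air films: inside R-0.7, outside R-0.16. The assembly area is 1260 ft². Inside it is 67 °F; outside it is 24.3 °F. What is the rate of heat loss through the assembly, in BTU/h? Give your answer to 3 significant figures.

1550 BTU/h

0.659/0.772 = 0.8536
R_total = 0.7 + 0.172 + 31.5 + 0.975 + 0.8536 + 0.4 + 0.16 = 34.76 ft²·°F·h/BTU
Q = A·ΔT/R = 1260 × (67 − 24.3) / 34.76 = 1548 BTU/h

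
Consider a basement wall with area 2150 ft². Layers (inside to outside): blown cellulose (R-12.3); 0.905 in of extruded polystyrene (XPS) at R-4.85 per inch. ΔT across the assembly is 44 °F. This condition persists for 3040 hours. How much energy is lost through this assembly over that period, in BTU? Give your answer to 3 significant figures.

0.905 × 4.85 = 4.389
R_total = 12.3 + 4.389 = 16.69 ft²·°F·h/BTU
Q = 2150 × 44 / 16.69 = 5668 BTU/h
E = 5668 × 3040 = 17230000 BTU

17200000 BTU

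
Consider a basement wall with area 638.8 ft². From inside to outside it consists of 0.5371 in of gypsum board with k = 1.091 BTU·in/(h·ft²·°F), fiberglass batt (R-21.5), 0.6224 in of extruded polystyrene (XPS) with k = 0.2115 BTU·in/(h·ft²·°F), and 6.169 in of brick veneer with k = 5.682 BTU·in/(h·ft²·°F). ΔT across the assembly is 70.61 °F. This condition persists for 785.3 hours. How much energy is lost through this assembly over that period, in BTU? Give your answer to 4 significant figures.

1361000 BTU

0.5371/1.091 = 0.4923
0.6224/0.2115 = 2.9428
6.169/5.682 = 1.0857
R_total = 0.4923 + 21.5 + 2.9428 + 1.0857 = 26.021 ft²·°F·h/BTU
Q = 638.8 × 70.61 / 26.021 = 1733.4 BTU/h
E = 1733.4 × 785.3 = 1361300 BTU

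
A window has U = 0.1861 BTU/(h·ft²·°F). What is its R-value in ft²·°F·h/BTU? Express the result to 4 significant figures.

R = 1/U = 1/0.1861 = 5.3735

5.373 ft²·°F·h/BTU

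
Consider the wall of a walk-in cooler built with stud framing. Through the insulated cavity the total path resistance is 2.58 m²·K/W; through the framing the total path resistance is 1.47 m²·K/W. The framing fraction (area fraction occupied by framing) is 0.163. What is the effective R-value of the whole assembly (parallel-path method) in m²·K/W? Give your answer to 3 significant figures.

2.30 m²·K/W

U_eff = 0.837/2.58 + 0.163/1.47 = 0.3244 + 0.1109 = 0.4353
R_eff = 1/U_eff = 2.297 m²·K/W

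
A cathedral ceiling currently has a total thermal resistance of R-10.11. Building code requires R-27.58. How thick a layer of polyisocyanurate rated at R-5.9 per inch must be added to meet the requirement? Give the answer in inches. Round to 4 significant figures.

ΔR = 27.58 − 10.11 = 17.47 ft²·°F·h/BTU
L = ΔR / (R/in) = 17.47/5.9 = 2.961 in

2.961 in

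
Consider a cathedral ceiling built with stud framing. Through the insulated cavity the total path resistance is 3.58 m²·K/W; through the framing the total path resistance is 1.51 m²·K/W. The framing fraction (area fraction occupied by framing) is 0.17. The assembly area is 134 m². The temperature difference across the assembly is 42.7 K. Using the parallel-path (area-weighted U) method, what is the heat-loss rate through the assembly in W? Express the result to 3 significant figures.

1970 W

U_eff = 0.83/3.58 + 0.17/1.51 = 0.2318 + 0.1126 = 0.3444
R_eff = 1/U_eff = 2.903 m²·K/W
Q = 134 × 42.7 / 2.903 = 1971 W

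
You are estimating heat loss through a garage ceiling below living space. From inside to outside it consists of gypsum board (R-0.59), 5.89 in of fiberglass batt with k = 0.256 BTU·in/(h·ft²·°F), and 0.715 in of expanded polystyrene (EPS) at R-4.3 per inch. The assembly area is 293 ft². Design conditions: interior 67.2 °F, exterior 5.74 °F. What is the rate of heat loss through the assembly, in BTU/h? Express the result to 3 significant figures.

5.89/0.256 = 23.01
0.715 × 4.3 = 3.074
R_total = 0.59 + 23.01 + 3.074 = 26.67 ft²·°F·h/BTU
Q = A·ΔT/R = 293 × (67.2 − 5.74) / 26.67 = 675.1 BTU/h

675 BTU/h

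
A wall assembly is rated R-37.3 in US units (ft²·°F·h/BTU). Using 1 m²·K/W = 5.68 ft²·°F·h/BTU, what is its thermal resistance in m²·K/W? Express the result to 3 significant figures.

R_SI = 37.3/5.68 = 6.567

6.57 m²·K/W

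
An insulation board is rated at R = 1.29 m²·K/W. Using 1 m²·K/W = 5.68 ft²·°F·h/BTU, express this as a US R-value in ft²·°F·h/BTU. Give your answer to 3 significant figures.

R_US = 1.29 × 5.68 = 7.327

7.33 ft²·°F·h/BTU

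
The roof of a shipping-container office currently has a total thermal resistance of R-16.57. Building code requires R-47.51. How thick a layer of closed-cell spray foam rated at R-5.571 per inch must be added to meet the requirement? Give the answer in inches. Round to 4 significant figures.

ΔR = 47.51 − 16.57 = 30.94 ft²·°F·h/BTU
L = ΔR / (R/in) = 30.94/5.571 = 5.5538 in

5.554 in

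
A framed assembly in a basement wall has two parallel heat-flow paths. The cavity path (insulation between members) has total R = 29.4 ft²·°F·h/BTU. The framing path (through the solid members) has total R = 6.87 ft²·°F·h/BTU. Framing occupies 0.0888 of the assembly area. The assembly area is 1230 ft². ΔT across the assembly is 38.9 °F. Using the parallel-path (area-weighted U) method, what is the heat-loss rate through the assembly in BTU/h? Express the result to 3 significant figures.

U_eff = 0.9112/29.4 + 0.0888/6.87 = 0.03099 + 0.01293 = 0.04392
R_eff = 1/U_eff = 22.77 ft²·°F·h/BTU
Q = 1230 × 38.9 / 22.77 = 2101 BTU/h

2100 BTU/h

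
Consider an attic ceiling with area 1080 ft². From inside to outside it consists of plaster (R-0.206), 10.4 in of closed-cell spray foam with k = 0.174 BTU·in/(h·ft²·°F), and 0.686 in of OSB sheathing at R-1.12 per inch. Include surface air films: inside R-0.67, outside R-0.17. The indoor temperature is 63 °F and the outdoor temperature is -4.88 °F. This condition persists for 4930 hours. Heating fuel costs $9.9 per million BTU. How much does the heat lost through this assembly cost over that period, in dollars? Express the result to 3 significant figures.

58.1 dollars

10.4/0.174 = 59.77
0.686 × 1.12 = 0.7683
R_total = 0.67 + 0.206 + 59.77 + 0.7683 + 0.17 = 61.58 ft²·°F·h/BTU
Q = 1080 × (63 − (-4.88)) / 61.58 = 1190 BTU/h
E = 1190 × 4930 = 5869000 BTU
Cost = 5869000/10⁶ × 9.9 = $58.1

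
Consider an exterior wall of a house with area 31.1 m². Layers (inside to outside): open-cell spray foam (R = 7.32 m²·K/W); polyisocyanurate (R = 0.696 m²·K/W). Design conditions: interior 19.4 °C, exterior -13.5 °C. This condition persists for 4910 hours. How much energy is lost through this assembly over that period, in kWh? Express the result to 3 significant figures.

R_total = 7.32 + 0.696 = 8.016 m²·K/W
Q = 31.1 × (19.4 − (-13.5)) / 8.016 = 127.6 W
E = 127.6 W × 4910 h / 1000 = 626.7 kWh

627 kWh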